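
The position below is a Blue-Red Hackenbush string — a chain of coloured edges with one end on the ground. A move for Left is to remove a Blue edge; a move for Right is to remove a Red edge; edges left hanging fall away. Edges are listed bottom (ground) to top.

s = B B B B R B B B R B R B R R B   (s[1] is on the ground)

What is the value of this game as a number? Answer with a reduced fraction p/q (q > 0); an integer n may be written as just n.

8019/2048

Recurse on prefixes of the 15-edge string B B B B R B B B R B R B R R B:
1 of 15 · B · max L 0 · min R +∞ = 1
2 of 15 · BB · max L 1 · min R +∞ = 2
3 of 15 · BBB · max L 2 · min R +∞ = 3
4 of 15 · BBBB · max L 3 · min R +∞ = 4
5 of 15 · BBBBR · max L 3 · min R 4 = 7/2
6 of 15 · BBBBRB · max L 7/2 · min R 4 = 15/4
7 of 15 · BBBBRBB · max L 15/4 · min R 4 = 31/8
8 of 15 · BBBBRBBB · max L 31/8 · min R 4 = 63/16
9 of 15 · BBBBRBBBR · max L 31/8 · min R 63/16 = 125/32
10 of 15 · BBBBRBBBRB · max L 125/32 · min R 63/16 = 251/64
11 of 15 · BBBBRBBBRBR · max L 125/32 · min R 251/64 = 501/128
12 of 15 · BBBBRBBBRBRB · max L 501/128 · min R 251/64 = 1003/256
13 of 15 · BBBBRBBBRBRBR · max L 501/128 · min R 1003/256 = 2005/512
14 of 15 · BBBBRBBBRBRBRR · max L 501/128 · min R 2005/512 = 4009/1024
15 of 15 · BBBBRBBBRBRBRRB · max L 4009/1024 · min R 2005/512 = 8019/2048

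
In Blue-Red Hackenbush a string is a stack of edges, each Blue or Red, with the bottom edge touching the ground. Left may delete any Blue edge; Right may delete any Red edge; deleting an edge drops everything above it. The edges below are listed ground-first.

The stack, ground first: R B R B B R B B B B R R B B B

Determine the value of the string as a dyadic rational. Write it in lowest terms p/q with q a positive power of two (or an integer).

Recurse on prefixes of the 15-edge string R B R B B R B B B B R R B B B:
R: Left { (no moves) }, Right { 0 } — simplest -1
RB: Left { -1 }, Right { 0 } — simplest -1/2
RBR: Left { -1 }, Right { -1/2 0 } — simplest -3/4
RBRB: Left { -1 -3/4 }, Right { -1/2 0 } — simplest -5/8
RBRBB: Left { -1 -3/4 -5/8 }, Right { -1/2 0 } — simplest -9/16
RBRBBR: Left { -1 -3/4 -5/8 }, Right { -9/16 -1/2 0 } — simplest -19/32
RBRBBRB: Left { -1 -3/4 -5/8 -19/32 }, Right { -9/16 -1/2 0 } — simplest -37/64
RBRBBRBB: Left { -1 -3/4 -5/8 -19/32 -37/64 }, Right { -9/16 -1/2 0 } — simplest -73/128
RBRBBRBBB: Left { -1 -3/4 -5/8 -19/32 -37/64 -73/128 }, Right { -9/16 -1/2 0 } — simplest -145/256
RBRBBRBBBB: Left { -1 -3/4 -5/8 -19/32 -37/64 -73/128 -145/256 }, Right { -9/16 -1/2 0 } — simplest -289/512
RBRBBRBBBBR: Left { -1 -3/4 -5/8 -19/32 -37/64 -73/128 -145/256 }, Right { -289/512 -9/16 -1/2 0 } — simplest -579/1024
RBRBBRBBBBRR: Left { -1 -3/4 -5/8 -19/32 -37/64 -73/128 -145/256 }, Right { -579/1024 -289/512 -9/16 -1/2 0 } — simplest -1159/2048
RBRBBRBBBBRRB: Left { -1 -3/4 -5/8 -19/32 -37/64 -73/128 -145/256 -1159/2048 }, Right { -579/1024 -289/512 -9/16 -1/2 0 } — simplest -2317/4096
RBRBBRBBBBRRBB: Left { -1 -3/4 -5/8 -19/32 -37/64 -73/128 -145/256 -1159/2048 -2317/4096 }, Right { -579/1024 -289/512 -9/16 -1/2 0 } — simplest -4633/8192
RBRBBRBBBBRRBBB: Left { -1 -3/4 -5/8 -19/32 -37/64 -73/128 -145/256 -1159/2048 -2317/4096 -4633/8192 }, Right { -579/1024 -289/512 -9/16 -1/2 0 } — simplest -9265/16384

-9265/16384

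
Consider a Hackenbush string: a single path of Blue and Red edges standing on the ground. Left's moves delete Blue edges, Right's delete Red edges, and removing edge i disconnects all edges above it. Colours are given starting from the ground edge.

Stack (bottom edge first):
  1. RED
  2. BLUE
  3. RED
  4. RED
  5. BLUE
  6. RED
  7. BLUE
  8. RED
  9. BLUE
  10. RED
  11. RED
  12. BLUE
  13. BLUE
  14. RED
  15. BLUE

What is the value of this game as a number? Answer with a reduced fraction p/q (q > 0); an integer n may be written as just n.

step 1: add RED to get R; options L={ — } R={ 0 } = -1
step 2: add BLUE to get RB; options L={ -1 } R={ 0 } = -1/2
step 3: add RED to get RBR; options L={ -1 } R={ -1/2; 0 } = -3/4
step 4: add RED to get RBRR; options L={ -1 } R={ -3/4; -1/2; 0 } = -7/8
step 5: add BLUE to get RBRRB; options L={ -1; -7/8 } R={ -3/4; -1/2; 0 } = -13/16
step 6: add RED to get RBRRBR; options L={ -1; -7/8 } R={ -13/16; -3/4; -1/2; 0 } = -27/32
step 7: add BLUE to get RBRRBRB; options L={ -1; -7/8; -27/32 } R={ -13/16; -3/4; -1/2; 0 } = -53/64
step 8: add RED to get RBRRBRBR; options L={ -1; -7/8; -27/32 } R={ -53/64; -13/16; -3/4; -1/2; 0 } = -107/128
step 9: add BLUE to get RBRRBRBRB; options L={ -1; -7/8; -27/32; -107/128 } R={ -53/64; -13/16; -3/4; -1/2; 0 } = -213/256
step 10: add RED to get RBRRBRBRBR; options L={ -1; -7/8; -27/32; -107/128 } R={ -213/256; -53/64; -13/16; -3/4; -1/2; 0 } = -427/512
step 11: add RED to get RBRRBRBRBRR; options L={ -1; -7/8; -27/32; -107/128 } R={ -427/512; -213/256; -53/64; -13/16; -3/4; -1/2; 0 } = -855/1024
step 12: add BLUE to get RBRRBRBRBRRB; options L={ -1; -7/8; -27/32; -107/128; -855/1024 } R={ -427/512; -213/256; -53/64; -13/16; -3/4; -1/2; 0 } = -1709/2048
step 13: add BLUE to get RBRRBRBRBRRBB; options L={ -1; -7/8; -27/32; -107/128; -855/1024; -1709/2048 } R={ -427/512; -213/256; -53/64; -13/16; -3/4; -1/2; 0 } = -3417/4096
step 14: add RED to get RBRRBRBRBRRBBR; options L={ -1; -7/8; -27/32; -107/128; -855/1024; -1709/2048 } R={ -3417/4096; -427/512; -213/256; -53/64; -13/16; -3/4; -1/2; 0 } = -6835/8192
step 15: add BLUE to get RBRRBRBRBRRBBRB; options L={ -1; -7/8; -27/32; -107/128; -855/1024; -1709/2048; -6835/8192 } R={ -3417/4096; -427/512; -213/256; -53/64; -13/16; -3/4; -1/2; 0 } = -13669/16384

-13669/16384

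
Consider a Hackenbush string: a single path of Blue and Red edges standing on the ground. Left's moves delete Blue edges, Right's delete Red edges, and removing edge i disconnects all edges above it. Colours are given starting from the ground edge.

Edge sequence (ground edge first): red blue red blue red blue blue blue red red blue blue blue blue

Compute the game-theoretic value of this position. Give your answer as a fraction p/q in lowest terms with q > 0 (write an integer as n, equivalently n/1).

-5217/8192

val(r) = {  | 0 } => -1
val(rb) = { -1 | 0 } => -1/2
val(rbr) = { -1 | -1/2 0 } => -3/4
val(rbrb) = { -1 -3/4 | -1/2 0 } => -5/8
val(rbrbr) = { -1 -3/4 | -5/8 -1/2 0 } => -11/16
val(rbrbrb) = { -1 -3/4 -11/16 | -5/8 -1/2 0 } => -21/32
val(rbrbrbb) = { -1 -3/4 -11/16 -21/32 | -5/8 -1/2 0 } => -41/64
val(rbrbrbbb) = { -1 -3/4 -11/16 -21/32 -41/64 | -5/8 -1/2 0 } => -81/128
val(rbrbrbbbr) = { -1 -3/4 -11/16 -21/32 -41/64 | -81/128 -5/8 -1/2 0 } => -163/256
val(rbrbrbbbrr) = { -1 -3/4 -11/16 -21/32 -41/64 | -163/256 -81/128 -5/8 -1/2 0 } => -327/512
val(rbrbrbbbrrb) = { -1 -3/4 -11/16 -21/32 -41/64 -327/512 | -163/256 -81/128 -5/8 -1/2 0 } => -653/1024
val(rbrbrbbbrrbb) = { -1 -3/4 -11/16 -21/32 -41/64 -327/512 -653/1024 | -163/256 -81/128 -5/8 -1/2 0 } => -1305/2048
val(rbrbrbbbrrbbb) = { -1 -3/4 -11/16 -21/32 -41/64 -327/512 -653/1024 -1305/2048 | -163/256 -81/128 -5/8 -1/2 0 } => -2609/4096
val(rbrbrbbbrrbbbb) = { -1 -3/4 -11/16 -21/32 -41/64 -327/512 -653/1024 -1305/2048 -2609/4096 | -163/256 -81/128 -5/8 -1/2 0 } => -5217/8192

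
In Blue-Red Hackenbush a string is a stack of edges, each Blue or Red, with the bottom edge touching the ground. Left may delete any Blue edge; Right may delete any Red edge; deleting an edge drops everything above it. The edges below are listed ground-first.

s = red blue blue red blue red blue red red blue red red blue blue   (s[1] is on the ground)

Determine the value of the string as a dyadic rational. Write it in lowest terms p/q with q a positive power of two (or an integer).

-2777/8192

Recurse on prefixes of the 14-edge string red blue blue red blue red blue red red blue red red blue blue:
value_1 [r]  L=[]  R=[0]  → -1
value_2 [rb]  L=[-1]  R=[0]  → -1/2
value_3 [rbb]  L=[-1,-1/2]  R=[0]  → -1/4
value_4 [rbbr]  L=[-1,-1/2]  R=[-1/4,0]  → -3/8
value_5 [rbbrb]  L=[-1,-1/2,-3/8]  R=[-1/4,0]  → -5/16
value_6 [rbbrbr]  L=[-1,-1/2,-3/8]  R=[-5/16,-1/4,0]  → -11/32
value_7 [rbbrbrb]  L=[-1,-1/2,-3/8,-11/32]  R=[-5/16,-1/4,0]  → -21/64
value_8 [rbbrbrbr]  L=[-1,-1/2,-3/8,-11/32]  R=[-21/64,-5/16,-1/4,0]  → -43/128
value_9 [rbbrbrbrr]  L=[-1,-1/2,-3/8,-11/32]  R=[-43/128,-21/64,-5/16,-1/4,0]  → -87/256
value_10 [rbbrbrbrrb]  L=[-1,-1/2,-3/8,-11/32,-87/256]  R=[-43/128,-21/64,-5/16,-1/4,0]  → -173/512
value_11 [rbbrbrbrrbr]  L=[-1,-1/2,-3/8,-11/32,-87/256]  R=[-173/512,-43/128,-21/64,-5/16,-1/4,0]  → -347/1024
value_12 [rbbrbrbrrbrr]  L=[-1,-1/2,-3/8,-11/32,-87/256]  R=[-347/1024,-173/512,-43/128,-21/64,-5/16,-1/4,0]  → -695/2048
value_13 [rbbrbrbrrbrrb]  L=[-1,-1/2,-3/8,-11/32,-87/256,-695/2048]  R=[-347/1024,-173/512,-43/128,-21/64,-5/16,-1/4,0]  → -1389/4096
value_14 [rbbrbrbrrbrrbb]  L=[-1,-1/2,-3/8,-11/32,-87/256,-695/2048,-1389/4096]  R=[-347/1024,-173/512,-43/128,-21/64,-5/16,-1/4,0]  → -2777/8192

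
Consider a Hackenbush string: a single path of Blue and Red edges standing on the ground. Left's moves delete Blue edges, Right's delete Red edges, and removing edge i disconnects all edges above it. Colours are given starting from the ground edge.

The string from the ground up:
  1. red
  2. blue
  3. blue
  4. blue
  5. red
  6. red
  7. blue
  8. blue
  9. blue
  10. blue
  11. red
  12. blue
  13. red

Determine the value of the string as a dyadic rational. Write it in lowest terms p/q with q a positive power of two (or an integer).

1 of 13 · r · max L −∞ · min R 0 ⇒ -1
2 of 13 · rb · max L -1 · min R 0 ⇒ -1/2
3 of 13 · rbb · max L -1/2 · min R 0 ⇒ -1/4
4 of 13 · rbbb · max L -1/4 · min R 0 ⇒ -1/8
5 of 13 · rbbbr · max L -1/4 · min R -1/8 ⇒ -3/16
6 of 13 · rbbbrr · max L -1/4 · min R -3/16 ⇒ -7/32
7 of 13 · rbbbrrb · max L -7/32 · min R -3/16 ⇒ -13/64
8 of 13 · rbbbrrbb · max L -13/64 · min R -3/16 ⇒ -25/128
9 of 13 · rbbbrrbbb · max L -25/128 · min R -3/16 ⇒ -49/256
10 of 13 · rbbbrrbbbb · max L -49/256 · min R -3/16 ⇒ -97/512
11 of 13 · rbbbrrbbbbr · max L -49/256 · min R -97/512 ⇒ -195/1024
12 of 13 · rbbbrrbbbbrb · max L -195/1024 · min R -97/512 ⇒ -389/2048
13 of 13 · rbbbrrbbbbrbr · max L -195/1024 · min R -389/2048 ⇒ -779/4096

-779/4096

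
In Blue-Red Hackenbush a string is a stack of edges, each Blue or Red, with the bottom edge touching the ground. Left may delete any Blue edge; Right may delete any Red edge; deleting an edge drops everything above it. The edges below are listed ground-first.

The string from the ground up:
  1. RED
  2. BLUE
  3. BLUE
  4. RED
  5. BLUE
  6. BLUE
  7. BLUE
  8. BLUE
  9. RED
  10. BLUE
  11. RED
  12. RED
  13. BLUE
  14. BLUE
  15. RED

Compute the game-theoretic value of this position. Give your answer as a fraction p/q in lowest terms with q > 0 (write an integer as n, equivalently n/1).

g(R) = { · | 0 } => -1
g(RB) = { -1 | 0 } => -1/2
g(RBB) = { -1; -1/2 | 0 } => -1/4
g(RBBR) = { -1; -1/2 | -1/4; 0 } => -3/8
g(RBBRB) = { -1; -1/2; -3/8 | -1/4; 0 } => -5/16
g(RBBRBB) = { -1; -1/2; -3/8; -5/16 | -1/4; 0 } => -9/32
g(RBBRBBB) = { -1; -1/2; -3/8; -5/16; -9/32 | -1/4; 0 } => -17/64
g(RBBRBBBB) = { -1; -1/2; -3/8; -5/16; -9/32; -17/64 | -1/4; 0 } => -33/128
g(RBBRBBBBR) = { -1; -1/2; -3/8; -5/16; -9/32; -17/64 | -33/128; -1/4; 0 } => -67/256
g(RBBRBBBBRB) = { -1; -1/2; -3/8; -5/16; -9/32; -17/64; -67/256 | -33/128; -1/4; 0 } => -133/512
g(RBBRBBBBRBR) = { -1; -1/2; -3/8; -5/16; -9/32; -17/64; -67/256 | -133/512; -33/128; -1/4; 0 } => -267/1024
g(RBBRBBBBRBRR) = { -1; -1/2; -3/8; -5/16; -9/32; -17/64; -67/256 | -267/1024; -133/512; -33/128; -1/4; 0 } => -535/2048
g(RBBRBBBBRBRRB) = { -1; -1/2; -3/8; -5/16; -9/32; -17/64; -67/256; -535/2048 | -267/1024; -133/512; -33/128; -1/4; 0 } => -1069/4096
g(RBBRBBBBRBRRBB) = { -1; -1/2; -3/8; -5/16; -9/32; -17/64; -67/256; -535/2048; -1069/4096 | -267/1024; -133/512; -33/128; -1/4; 0 } => -2137/8192
g(RBBRBBBBRBRRBBR) = { -1; -1/2; -3/8; -5/16; -9/32; -17/64; -67/256; -535/2048; -1069/4096 | -2137/8192; -267/1024; -133/512; -33/128; -1/4; 0 } => -4275/16384

-4275/16384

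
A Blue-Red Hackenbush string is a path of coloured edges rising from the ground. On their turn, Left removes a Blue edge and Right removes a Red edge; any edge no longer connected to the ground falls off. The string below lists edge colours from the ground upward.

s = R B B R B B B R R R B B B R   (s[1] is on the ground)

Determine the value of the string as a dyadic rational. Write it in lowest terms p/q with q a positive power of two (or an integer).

g(R) = { none | 0 } ⇒ -1
g(RB) = { -1 | 0 } ⇒ -1/2
g(RBB) = { -1; -1/2 | 0 } ⇒ -1/4
g(RBBR) = { -1; -1/2 | -1/4; 0 } ⇒ -3/8
g(RBBRB) = { -1; -1/2; -3/8 | -1/4; 0 } ⇒ -5/16
g(RBBRBB) = { -1; -1/2; -3/8; -5/16 | -1/4; 0 } ⇒ -9/32
g(RBBRBBB) = { -1; -1/2; -3/8; -5/16; -9/32 | -1/4; 0 } ⇒ -17/64
g(RBBRBBBR) = { -1; -1/2; -3/8; -5/16; -9/32 | -17/64; -1/4; 0 } ⇒ -35/128
g(RBBRBBBRR) = { -1; -1/2; -3/8; -5/16; -9/32 | -35/128; -17/64; -1/4; 0 } ⇒ -71/256
g(RBBRBBBRRR) = { -1; -1/2; -3/8; -5/16; -9/32 | -71/256; -35/128; -17/64; -1/4; 0 } ⇒ -143/512
g(RBBRBBBRRRB) = { -1; -1/2; -3/8; -5/16; -9/32; -143/512 | -71/256; -35/128; -17/64; -1/4; 0 } ⇒ -285/1024
g(RBBRBBBRRRBB) = { -1; -1/2; -3/8; -5/16; -9/32; -143/512; -285/1024 | -71/256; -35/128; -17/64; -1/4; 0 } ⇒ -569/2048
g(RBBRBBBRRRBBB) = { -1; -1/2; -3/8; -5/16; -9/32; -143/512; -285/1024; -569/2048 | -71/256; -35/128; -17/64; -1/4; 0 } ⇒ -1137/4096
g(RBBRBBBRRRBBBR) = { -1; -1/2; -3/8; -5/16; -9/32; -143/512; -285/1024; -569/2048 | -1137/4096; -71/256; -35/128; -17/64; -1/4; 0 } ⇒ -2275/8192

-2275/8192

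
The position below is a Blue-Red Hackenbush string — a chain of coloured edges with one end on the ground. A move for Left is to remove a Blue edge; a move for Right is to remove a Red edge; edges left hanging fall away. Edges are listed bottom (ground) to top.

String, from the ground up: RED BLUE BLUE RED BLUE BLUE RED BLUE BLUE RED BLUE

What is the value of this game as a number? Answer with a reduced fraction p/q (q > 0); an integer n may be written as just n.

-293/1024

Build v(s[:k]) for k = 1..11, string s = RED BLUE BLUE RED BLUE BLUE RED BLUE BLUE RED BLUE.
v(R) = { (no moves) | 0 } ⇒ -1
v(RB) = { -1 | 0 } ⇒ -1/2
v(RBB) = { -1, -1/2 | 0 } ⇒ -1/4
v(RBBR) = { -1, -1/2 | -1/4, 0 } ⇒ -3/8
v(RBBRB) = { -1, -1/2, -3/8 | -1/4, 0 } ⇒ -5/16
v(RBBRBB) = { -1, -1/2, -3/8, -5/16 | -1/4, 0 } ⇒ -9/32
v(RBBRBBR) = { -1, -1/2, -3/8, -5/16 | -9/32, -1/4, 0 } ⇒ -19/64
v(RBBRBBRB) = { -1, -1/2, -3/8, -5/16, -19/64 | -9/32, -1/4, 0 } ⇒ -37/128
v(RBBRBBRBB) = { -1, -1/2, -3/8, -5/16, -19/64, -37/128 | -9/32, -1/4, 0 } ⇒ -73/256
v(RBBRBBRBBR) = { -1, -1/2, -3/8, -5/16, -19/64, -37/128 | -73/256, -9/32, -1/4, 0 } ⇒ -147/512
v(RBBRBBRBBRB) = { -1, -1/2, -3/8, -5/16, -19/64, -37/128, -147/512 | -73/256, -9/32, -1/4, 0 } ⇒ -293/1024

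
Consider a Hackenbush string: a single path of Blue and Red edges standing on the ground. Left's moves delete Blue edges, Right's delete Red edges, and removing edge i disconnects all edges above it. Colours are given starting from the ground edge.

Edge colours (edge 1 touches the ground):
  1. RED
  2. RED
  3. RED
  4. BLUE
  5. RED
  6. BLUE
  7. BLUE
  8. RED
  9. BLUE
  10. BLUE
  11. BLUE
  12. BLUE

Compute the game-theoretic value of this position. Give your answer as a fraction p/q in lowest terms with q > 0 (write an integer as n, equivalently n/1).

-1313/512

Prefix values for RED RED RED BLUE RED BLUE BLUE RED BLUE BLUE BLUE BLUE via {L|R} + simplicity:
R: Left { — }, Right { 0 } — simplest -1
RR: Left { — }, Right { -1; 0 } — simplest -2
RRR: Left { — }, Right { -2; -1; 0 } — simplest -3
RRRB: Left { -3 }, Right { -2; -1; 0 } — simplest -5/2
RRRBR: Left { -3 }, Right { -5/2; -2; -1; 0 } — simplest -11/4
RRRBRB: Left { -3; -11/4 }, Right { -5/2; -2; -1; 0 } — simplest -21/8
RRRBRBB: Left { -3; -11/4; -21/8 }, Right { -5/2; -2; -1; 0 } — simplest -41/16
RRRBRBBR: Left { -3; -11/4; -21/8 }, Right { -41/16; -5/2; -2; -1; 0 } — simplest -83/32
RRRBRBBRB: Left { -3; -11/4; -21/8; -83/32 }, Right { -41/16; -5/2; -2; -1; 0 } — simplest -165/64
RRRBRBBRBB: Left { -3; -11/4; -21/8; -83/32; -165/64 }, Right { -41/16; -5/2; -2; -1; 0 } — simplest -329/128
RRRBRBBRBBB: Left { -3; -11/4; -21/8; -83/32; -165/64; -329/128 }, Right { -41/16; -5/2; -2; -1; 0 } — simplest -657/256
RRRBRBBRBBBB: Left { -3; -11/4; -21/8; -83/32; -165/64; -329/128; -657/256 }, Right { -41/16; -5/2; -2; -1; 0 } — simplest -1313/512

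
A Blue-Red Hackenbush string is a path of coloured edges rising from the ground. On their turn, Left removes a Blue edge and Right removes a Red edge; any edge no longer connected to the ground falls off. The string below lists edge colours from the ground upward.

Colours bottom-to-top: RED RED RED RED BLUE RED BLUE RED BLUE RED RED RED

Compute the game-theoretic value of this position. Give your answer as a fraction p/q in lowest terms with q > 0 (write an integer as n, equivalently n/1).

-943/256

v_1 [R]  L=[]  R=[0]  — -1
v_2 [RR]  L=[]  R=[-1,0]  — -2
v_3 [RRR]  L=[]  R=[-2,-1,0]  — -3
v_4 [RRRR]  L=[]  R=[-3,-2,-1,0]  — -4
v_5 [RRRRB]  L=[-4]  R=[-3,-2,-1,0]  — -7/2
v_6 [RRRRBR]  L=[-4]  R=[-7/2,-3,-2,-1,0]  — -15/4
v_7 [RRRRBRB]  L=[-4,-15/4]  R=[-7/2,-3,-2,-1,0]  — -29/8
v_8 [RRRRBRBR]  L=[-4,-15/4]  R=[-29/8,-7/2,-3,-2,-1,0]  — -59/16
v_9 [RRRRBRBRB]  L=[-4,-15/4,-59/16]  R=[-29/8,-7/2,-3,-2,-1,0]  — -117/32
v_10 [RRRRBRBRBR]  L=[-4,-15/4,-59/16]  R=[-117/32,-29/8,-7/2,-3,-2,-1,0]  — -235/64
v_11 [RRRRBRBRBRR]  L=[-4,-15/4,-59/16]  R=[-235/64,-117/32,-29/8,-7/2,-3,-2,-1,0]  — -471/128
v_12 [RRRRBRBRBRRR]  L=[-4,-15/4,-59/16]  R=[-471/128,-235/64,-117/32,-29/8,-7/2,-3,-2,-1,0]  — -943/256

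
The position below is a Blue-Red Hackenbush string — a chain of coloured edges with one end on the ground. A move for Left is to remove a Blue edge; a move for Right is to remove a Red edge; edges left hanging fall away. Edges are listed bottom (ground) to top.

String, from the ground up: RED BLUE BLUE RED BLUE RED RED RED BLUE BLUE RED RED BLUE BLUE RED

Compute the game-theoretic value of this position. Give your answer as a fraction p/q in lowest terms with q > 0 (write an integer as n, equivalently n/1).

g(R) = { ∅ | 0 } gives -1
g(RB) = { -1 | 0 } gives -1/2
g(RBB) = { -1; -1/2 | 0 } gives -1/4
g(RBBR) = { -1; -1/2 | -1/4; 0 } gives -3/8
g(RBBRB) = { -1; -1/2; -3/8 | -1/4; 0 } gives -5/16
g(RBBRBR) = { -1; -1/2; -3/8 | -5/16; -1/4; 0 } gives -11/32
g(RBBRBRR) = { -1; -1/2; -3/8 | -11/32; -5/16; -1/4; 0 } gives -23/64
g(RBBRBRRR) = { -1; -1/2; -3/8 | -23/64; -11/32; -5/16; -1/4; 0 } gives -47/128
g(RBBRBRRRB) = { -1; -1/2; -3/8; -47/128 | -23/64; -11/32; -5/16; -1/4; 0 } gives -93/256
g(RBBRBRRRBB) = { -1; -1/2; -3/8; -47/128; -93/256 | -23/64; -11/32; -5/16; -1/4; 0 } gives -185/512
g(RBBRBRRRBBR) = { -1; -1/2; -3/8; -47/128; -93/256 | -185/512; -23/64; -11/32; -5/16; -1/4; 0 } gives -371/1024
g(RBBRBRRRBBRR) = { -1; -1/2; -3/8; -47/128; -93/256 | -371/1024; -185/512; -23/64; -11/32; -5/16; -1/4; 0 } gives -743/2048
g(RBBRBRRRBBRRB) = { -1; -1/2; -3/8; -47/128; -93/256; -743/2048 | -371/1024; -185/512; -23/64; -11/32; -5/16; -1/4; 0 } gives -1485/4096
g(RBBRBRRRBBRRBB) = { -1; -1/2; -3/8; -47/128; -93/256; -743/2048; -1485/4096 | -371/1024; -185/512; -23/64; -11/32; -5/16; -1/4; 0 } gives -2969/8192
g(RBBRBRRRBBRRBBR) = { -1; -1/2; -3/8; -47/128; -93/256; -743/2048; -1485/4096 | -2969/8192; -371/1024; -185/512; -23/64; -11/32; -5/16; -1/4; 0 } gives -5939/16384

-5939/16384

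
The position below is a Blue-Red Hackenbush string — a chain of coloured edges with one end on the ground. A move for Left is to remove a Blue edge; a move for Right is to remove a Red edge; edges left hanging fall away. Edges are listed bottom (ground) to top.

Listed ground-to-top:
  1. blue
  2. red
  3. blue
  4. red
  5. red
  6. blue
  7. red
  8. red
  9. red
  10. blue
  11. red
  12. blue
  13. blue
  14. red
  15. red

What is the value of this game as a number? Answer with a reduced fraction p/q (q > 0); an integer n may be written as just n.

Prefix values for blue red blue red red blue red red red blue red blue blue red red via {L|R} + simplicity:
step 1: add blue to get b; options L={ 0 } R={ · } — 1
step 2: add red to get br; options L={ 0 } R={ 1 } — 1/2
step 3: add blue to get brb; options L={ 0,1/2 } R={ 1 } — 3/4
step 4: add red to get brbr; options L={ 0,1/2 } R={ 3/4,1 } — 5/8
step 5: add red to get brbrr; options L={ 0,1/2 } R={ 5/8,3/4,1 } — 9/16
step 6: add blue to get brbrrb; options L={ 0,1/2,9/16 } R={ 5/8,3/4,1 } — 19/32
step 7: add red to get brbrrbr; options L={ 0,1/2,9/16 } R={ 19/32,5/8,3/4,1 } — 37/64
step 8: add red to get brbrrbrr; options L={ 0,1/2,9/16 } R={ 37/64,19/32,5/8,3/4,1 } — 73/128
step 9: add red to get brbrrbrrr; options L={ 0,1/2,9/16 } R={ 73/128,37/64,19/32,5/8,3/4,1 } — 145/256
step 10: add blue to get brbrrbrrrb; options L={ 0,1/2,9/16,145/256 } R={ 73/128,37/64,19/32,5/8,3/4,1 } — 291/512
step 11: add red to get brbrrbrrrbr; options L={ 0,1/2,9/16,145/256 } R={ 291/512,73/128,37/64,19/32,5/8,3/4,1 } — 581/1024
step 12: add blue to get brbrrbrrrbrb; options L={ 0,1/2,9/16,145/256,581/1024 } R={ 291/512,73/128,37/64,19/32,5/8,3/4,1 } — 1163/2048
step 13: add blue to get brbrrbrrrbrbb; options L={ 0,1/2,9/16,145/256,581/1024,1163/2048 } R={ 291/512,73/128,37/64,19/32,5/8,3/4,1 } — 2327/4096
step 14: add red to get brbrrbrrrbrbbr; options L={ 0,1/2,9/16,145/256,581/1024,1163/2048 } R={ 2327/4096,291/512,73/128,37/64,19/32,5/8,3/4,1 } — 4653/8192
step 15: add red to get brbrrbrrrbrbbrr; options L={ 0,1/2,9/16,145/256,581/1024,1163/2048 } R={ 4653/8192,2327/4096,291/512,73/128,37/64,19/32,5/8,3/4,1 } — 9305/16384

9305/16384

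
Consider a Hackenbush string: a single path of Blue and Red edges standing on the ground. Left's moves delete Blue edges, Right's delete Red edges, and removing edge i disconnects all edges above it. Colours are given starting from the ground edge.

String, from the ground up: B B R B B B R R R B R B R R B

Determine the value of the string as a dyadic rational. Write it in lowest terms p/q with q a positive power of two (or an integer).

edge 1 of 15 (B): { 0 |  } gives 1
edge 2 of 15 (B): { 0; 1 |  } gives 2
edge 3 of 15 (R): { 0; 1 | 2 } gives 3/2
edge 4 of 15 (B): { 0; 1; 3/2 | 2 } gives 7/4
edge 5 of 15 (B): { 0; 1; 3/2; 7/4 | 2 } gives 15/8
edge 6 of 15 (B): { 0; 1; 3/2; 7/4; 15/8 | 2 } gives 31/16
edge 7 of 15 (R): { 0; 1; 3/2; 7/4; 15/8 | 31/16; 2 } gives 61/32
edge 8 of 15 (R): { 0; 1; 3/2; 7/4; 15/8 | 61/32; 31/16; 2 } gives 121/64
edge 9 of 15 (R): { 0; 1; 3/2; 7/4; 15/8 | 121/64; 61/32; 31/16; 2 } gives 241/128
edge 10 of 15 (B): { 0; 1; 3/2; 7/4; 15/8; 241/128 | 121/64; 61/32; 31/16; 2 } gives 483/256
edge 11 of 15 (R): { 0; 1; 3/2; 7/4; 15/8; 241/128 | 483/256; 121/64; 61/32; 31/16; 2 } gives 965/512
edge 12 of 15 (B): { 0; 1; 3/2; 7/4; 15/8; 241/128; 965/512 | 483/256; 121/64; 61/32; 31/16; 2 } gives 1931/1024
edge 13 of 15 (R): { 0; 1; 3/2; 7/4; 15/8; 241/128; 965/512 | 1931/1024; 483/256; 121/64; 61/32; 31/16; 2 } gives 3861/2048
edge 14 of 15 (R): { 0; 1; 3/2; 7/4; 15/8; 241/128; 965/512 | 3861/2048; 1931/1024; 483/256; 121/64; 61/32; 31/16; 2 } gives 7721/4096
edge 15 of 15 (B): { 0; 1; 3/2; 7/4; 15/8; 241/128; 965/512; 7721/4096 | 3861/2048; 1931/1024; 483/256; 121/64; 61/32; 31/16; 2 } gives 15443/8192

15443/8192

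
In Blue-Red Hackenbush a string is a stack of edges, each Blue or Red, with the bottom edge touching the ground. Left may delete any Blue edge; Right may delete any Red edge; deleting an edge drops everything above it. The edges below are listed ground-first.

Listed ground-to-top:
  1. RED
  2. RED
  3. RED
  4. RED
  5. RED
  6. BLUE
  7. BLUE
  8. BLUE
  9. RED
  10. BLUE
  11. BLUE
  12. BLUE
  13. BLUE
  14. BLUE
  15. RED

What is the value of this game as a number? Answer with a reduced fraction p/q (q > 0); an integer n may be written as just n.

-4227/1024

1 of 15 · R · max L −∞ · min R 0 => -1
2 of 15 · RR · max L −∞ · min R -1 => -2
3 of 15 · RRR · max L −∞ · min R -2 => -3
4 of 15 · RRRR · max L −∞ · min R -3 => -4
5 of 15 · RRRRR · max L −∞ · min R -4 => -5
6 of 15 · RRRRRB · max L -5 · min R -4 => -9/2
7 of 15 · RRRRRBB · max L -9/2 · min R -4 => -17/4
8 of 15 · RRRRRBBB · max L -17/4 · min R -4 => -33/8
9 of 15 · RRRRRBBBR · max L -17/4 · min R -33/8 => -67/16
10 of 15 · RRRRRBBBRB · max L -67/16 · min R -33/8 => -133/32
11 of 15 · RRRRRBBBRBB · max L -133/32 · min R -33/8 => -265/64
12 of 15 · RRRRRBBBRBBB · max L -265/64 · min R -33/8 => -529/128
13 of 15 · RRRRRBBBRBBBB · max L -529/128 · min R -33/8 => -1057/256
14 of 15 · RRRRRBBBRBBBBB · max L -1057/256 · min R -33/8 => -2113/512
15 of 15 · RRRRRBBBRBBBBBR · max L -1057/256 · min R -2113/512 => -4227/1024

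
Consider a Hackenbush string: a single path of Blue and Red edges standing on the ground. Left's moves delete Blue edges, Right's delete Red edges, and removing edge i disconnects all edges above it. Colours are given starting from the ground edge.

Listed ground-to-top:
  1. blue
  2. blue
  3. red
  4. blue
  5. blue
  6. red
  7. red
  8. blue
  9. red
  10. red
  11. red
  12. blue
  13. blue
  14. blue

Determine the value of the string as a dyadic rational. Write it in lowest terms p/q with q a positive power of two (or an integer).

7311/4096

Prefix values for blue blue red blue blue red red blue red red red blue blue blue via {L|R} + simplicity:
v(b) = { 0 | ∅ } -> 1
v(bb) = { 0 1 | ∅ } -> 2
v(bbr) = { 0 1 | 2 } -> 3/2
v(bbrb) = { 0 1 3/2 | 2 } -> 7/4
v(bbrbb) = { 0 1 3/2 7/4 | 2 } -> 15/8
v(bbrbbr) = { 0 1 3/2 7/4 | 15/8 2 } -> 29/16
v(bbrbbrr) = { 0 1 3/2 7/4 | 29/16 15/8 2 } -> 57/32
v(bbrbbrrb) = { 0 1 3/2 7/4 57/32 | 29/16 15/8 2 } -> 115/64
v(bbrbbrrbr) = { 0 1 3/2 7/4 57/32 | 115/64 29/16 15/8 2 } -> 229/128
v(bbrbbrrbrr) = { 0 1 3/2 7/4 57/32 | 229/128 115/64 29/16 15/8 2 } -> 457/256
v(bbrbbrrbrrr) = { 0 1 3/2 7/4 57/32 | 457/256 229/128 115/64 29/16 15/8 2 } -> 913/512
v(bbrbbrrbrrrb) = { 0 1 3/2 7/4 57/32 913/512 | 457/256 229/128 115/64 29/16 15/8 2 } -> 1827/1024
v(bbrbbrrbrrrbb) = { 0 1 3/2 7/4 57/32 913/512 1827/1024 | 457/256 229/128 115/64 29/16 15/8 2 } -> 3655/2048
v(bbrbbrrbrrrbbb) = { 0 1 3/2 7/4 57/32 913/512 1827/1024 3655/2048 | 457/256 229/128 115/64 29/16 15/8 2 } -> 7311/4096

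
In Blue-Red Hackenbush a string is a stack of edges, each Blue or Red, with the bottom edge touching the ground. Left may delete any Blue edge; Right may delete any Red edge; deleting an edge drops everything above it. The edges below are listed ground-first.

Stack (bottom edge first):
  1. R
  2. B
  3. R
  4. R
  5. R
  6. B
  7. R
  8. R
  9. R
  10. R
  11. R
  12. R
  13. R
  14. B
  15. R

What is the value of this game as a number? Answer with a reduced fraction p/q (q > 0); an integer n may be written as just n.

-15355/16384

Recurse on prefixes of the 15-edge string R B R R R B R R R R R R R B R:
R: Left { ∅ }, Right { 0 } so simplest -1
RB: Left { -1 }, Right { 0 } so simplest -1/2
RBR: Left { -1 }, Right { -1/2 0 } so simplest -3/4
RBRR: Left { -1 }, Right { -3/4 -1/2 0 } so simplest -7/8
RBRRR: Left { -1 }, Right { -7/8 -3/4 -1/2 0 } so simplest -15/16
RBRRRB: Left { -1 -15/16 }, Right { -7/8 -3/4 -1/2 0 } so simplest -29/32
RBRRRBR: Left { -1 -15/16 }, Right { -29/32 -7/8 -3/4 -1/2 0 } so simplest -59/64
RBRRRBRR: Left { -1 -15/16 }, Right { -59/64 -29/32 -7/8 -3/4 -1/2 0 } so simplest -119/128
RBRRRBRRR: Left { -1 -15/16 }, Right { -119/128 -59/64 -29/32 -7/8 -3/4 -1/2 0 } so simplest -239/256
RBRRRBRRRR: Left { -1 -15/16 }, Right { -239/256 -119/128 -59/64 -29/32 -7/8 -3/4 -1/2 0 } so simplest -479/512
RBRRRBRRRRR: Left { -1 -15/16 }, Right { -479/512 -239/256 -119/128 -59/64 -29/32 -7/8 -3/4 -1/2 0 } so simplest -959/1024
RBRRRBRRRRRR: Left { -1 -15/16 }, Right { -959/1024 -479/512 -239/256 -119/128 -59/64 -29/32 -7/8 -3/4 -1/2 0 } so simplest -1919/2048
RBRRRBRRRRRRR: Left { -1 -15/16 }, Right { -1919/2048 -959/1024 -479/512 -239/256 -119/128 -59/64 -29/32 -7/8 -3/4 -1/2 0 } so simplest -3839/4096
RBRRRBRRRRRRRB: Left { -1 -15/16 -3839/4096 }, Right { -1919/2048 -959/1024 -479/512 -239/256 -119/128 -59/64 -29/32 -7/8 -3/4 -1/2 0 } so simplest -7677/8192
RBRRRBRRRRRRRBR: Left { -1 -15/16 -3839/4096 }, Right { -7677/8192 -1919/2048 -959/1024 -479/512 -239/256 -119/128 -59/64 -29/32 -7/8 -3/4 -1/2 0 } so simplest -15355/16384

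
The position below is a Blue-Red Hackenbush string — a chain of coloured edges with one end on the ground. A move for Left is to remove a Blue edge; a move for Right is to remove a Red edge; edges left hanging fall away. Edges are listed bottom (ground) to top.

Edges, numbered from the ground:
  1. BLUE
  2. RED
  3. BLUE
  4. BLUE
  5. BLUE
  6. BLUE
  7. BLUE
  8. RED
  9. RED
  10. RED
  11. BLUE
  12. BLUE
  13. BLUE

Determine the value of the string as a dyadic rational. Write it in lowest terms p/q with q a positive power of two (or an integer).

step 1: add BLUE to get B; options L={ 0 } R={ · } gives 1
step 2: add RED to get BR; options L={ 0 } R={ 1 } gives 1/2
step 3: add BLUE to get BRB; options L={ 0 1/2 } R={ 1 } gives 3/4
step 4: add BLUE to get BRBB; options L={ 0 1/2 3/4 } R={ 1 } gives 7/8
step 5: add BLUE to get BRBBB; options L={ 0 1/2 3/4 7/8 } R={ 1 } gives 15/16
step 6: add BLUE to get BRBBBB; options L={ 0 1/2 3/4 7/8 15/16 } R={ 1 } gives 31/32
step 7: add BLUE to get BRBBBBB; options L={ 0 1/2 3/4 7/8 15/16 31/32 } R={ 1 } gives 63/64
step 8: add RED to get BRBBBBBR; options L={ 0 1/2 3/4 7/8 15/16 31/32 } R={ 63/64 1 } gives 125/128
step 9: add RED to get BRBBBBBRR; options L={ 0 1/2 3/4 7/8 15/16 31/32 } R={ 125/128 63/64 1 } gives 249/256
step 10: add RED to get BRBBBBBRRR; options L={ 0 1/2 3/4 7/8 15/16 31/32 } R={ 249/256 125/128 63/64 1 } gives 497/512
step 11: add BLUE to get BRBBBBBRRRB; options L={ 0 1/2 3/4 7/8 15/16 31/32 497/512 } R={ 249/256 125/128 63/64 1 } gives 995/1024
step 12: add BLUE to get BRBBBBBRRRBB; options L={ 0 1/2 3/4 7/8 15/16 31/32 497/512 995/1024 } R={ 249/256 125/128 63/64 1 } gives 1991/2048
step 13: add BLUE to get BRBBBBBRRRBBB; options L={ 0 1/2 3/4 7/8 15/16 31/32 497/512 995/1024 1991/2048 } R={ 249/256 125/128 63/64 1 } gives 3983/4096

3983/4096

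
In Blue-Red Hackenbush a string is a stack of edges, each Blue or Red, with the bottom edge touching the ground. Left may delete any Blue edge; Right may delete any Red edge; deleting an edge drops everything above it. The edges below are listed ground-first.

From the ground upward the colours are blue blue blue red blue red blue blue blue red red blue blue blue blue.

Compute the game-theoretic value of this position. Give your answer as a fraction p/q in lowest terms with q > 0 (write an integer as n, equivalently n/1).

b: Left { 0 }, Right { (no moves) } = simplest 1
bb: Left { 0 1 }, Right { (no moves) } = simplest 2
bbb: Left { 0 1 2 }, Right { (no moves) } = simplest 3
bbbr: Left { 0 1 2 }, Right { 3 } = simplest 5/2
bbbrb: Left { 0 1 2 5/2 }, Right { 3 } = simplest 11/4
bbbrbr: Left { 0 1 2 5/2 }, Right { 11/4 3 } = simplest 21/8
bbbrbrb: Left { 0 1 2 5/2 21/8 }, Right { 11/4 3 } = simplest 43/16
bbbrbrbb: Left { 0 1 2 5/2 21/8 43/16 }, Right { 11/4 3 } = simplest 87/32
bbbrbrbbb: Left { 0 1 2 5/2 21/8 43/16 87/32 }, Right { 11/4 3 } = simplest 175/64
bbbrbrbbbr: Left { 0 1 2 5/2 21/8 43/16 87/32 }, Right { 175/64 11/4 3 } = simplest 349/128
bbbrbrbbbrr: Left { 0 1 2 5/2 21/8 43/16 87/32 }, Right { 349/128 175/64 11/4 3 } = simplest 697/256
bbbrbrbbbrrb: Left { 0 1 2 5/2 21/8 43/16 87/32 697/256 }, Right { 349/128 175/64 11/4 3 } = simplest 1395/512
bbbrbrbbbrrbb: Left { 0 1 2 5/2 21/8 43/16 87/32 697/256 1395/512 }, Right { 349/128 175/64 11/4 3 } = simplest 2791/1024
bbbrbrbbbrrbbb: Left { 0 1 2 5/2 21/8 43/16 87/32 697/256 1395/512 2791/1024 }, Right { 349/128 175/64 11/4 3 } = simplest 5583/2048
bbbrbrbbbrrbbbb: Left { 0 1 2 5/2 21/8 43/16 87/32 697/256 1395/512 2791/1024 5583/2048 }, Right { 349/128 175/64 11/4 3 } = simplest 11167/4096

11167/4096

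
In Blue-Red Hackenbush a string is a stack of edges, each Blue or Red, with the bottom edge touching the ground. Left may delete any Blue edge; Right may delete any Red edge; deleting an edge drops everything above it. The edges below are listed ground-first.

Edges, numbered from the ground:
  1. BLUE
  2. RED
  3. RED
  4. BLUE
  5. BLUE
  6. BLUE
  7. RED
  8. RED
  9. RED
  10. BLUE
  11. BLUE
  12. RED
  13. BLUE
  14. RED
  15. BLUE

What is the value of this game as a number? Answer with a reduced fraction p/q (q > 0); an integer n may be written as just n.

7275/16384

G(B) = { 0 | none } = 1
G(BR) = { 0 | 1 } = 1/2
G(BRR) = { 0 | 1/2 1 } = 1/4
G(BRRB) = { 0 1/4 | 1/2 1 } = 3/8
G(BRRBB) = { 0 1/4 3/8 | 1/2 1 } = 7/16
G(BRRBBB) = { 0 1/4 3/8 7/16 | 1/2 1 } = 15/32
G(BRRBBBR) = { 0 1/4 3/8 7/16 | 15/32 1/2 1 } = 29/64
G(BRRBBBRR) = { 0 1/4 3/8 7/16 | 29/64 15/32 1/2 1 } = 57/128
G(BRRBBBRRR) = { 0 1/4 3/8 7/16 | 57/128 29/64 15/32 1/2 1 } = 113/256
G(BRRBBBRRRB) = { 0 1/4 3/8 7/16 113/256 | 57/128 29/64 15/32 1/2 1 } = 227/512
G(BRRBBBRRRBB) = { 0 1/4 3/8 7/16 113/256 227/512 | 57/128 29/64 15/32 1/2 1 } = 455/1024
G(BRRBBBRRRBBR) = { 0 1/4 3/8 7/16 113/256 227/512 | 455/1024 57/128 29/64 15/32 1/2 1 } = 909/2048
G(BRRBBBRRRBBRB) = { 0 1/4 3/8 7/16 113/256 227/512 909/2048 | 455/1024 57/128 29/64 15/32 1/2 1 } = 1819/4096
G(BRRBBBRRRBBRBR) = { 0 1/4 3/8 7/16 113/256 227/512 909/2048 | 1819/4096 455/1024 57/128 29/64 15/32 1/2 1 } = 3637/8192
G(BRRBBBRRRBBRBRB) = { 0 1/4 3/8 7/16 113/256 227/512 909/2048 3637/8192 | 1819/4096 455/1024 57/128 29/64 15/32 1/2 1 } = 7275/16384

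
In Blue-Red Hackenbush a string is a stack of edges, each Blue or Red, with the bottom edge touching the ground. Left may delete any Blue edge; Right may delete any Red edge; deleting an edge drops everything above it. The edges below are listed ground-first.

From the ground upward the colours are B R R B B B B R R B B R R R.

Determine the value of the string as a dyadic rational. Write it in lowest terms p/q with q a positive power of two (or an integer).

val_1 [B]  L=[0]  R=[none]  => 1
val_2 [BR]  L=[0]  R=[1]  => 1/2
val_3 [BRR]  L=[0]  R=[1/2; 1]  => 1/4
val_4 [BRRB]  L=[0; 1/4]  R=[1/2; 1]  => 3/8
val_5 [BRRBB]  L=[0; 1/4; 3/8]  R=[1/2; 1]  => 7/16
val_6 [BRRBBB]  L=[0; 1/4; 3/8; 7/16]  R=[1/2; 1]  => 15/32
val_7 [BRRBBBB]  L=[0; 1/4; 3/8; 7/16; 15/32]  R=[1/2; 1]  => 31/64
val_8 [BRRBBBBR]  L=[0; 1/4; 3/8; 7/16; 15/32]  R=[31/64; 1/2; 1]  => 61/128
val_9 [BRRBBBBRR]  L=[0; 1/4; 3/8; 7/16; 15/32]  R=[61/128; 31/64; 1/2; 1]  => 121/256
val_10 [BRRBBBBRRB]  L=[0; 1/4; 3/8; 7/16; 15/32; 121/256]  R=[61/128; 31/64; 1/2; 1]  => 243/512
val_11 [BRRBBBBRRBB]  L=[0; 1/4; 3/8; 7/16; 15/32; 121/256; 243/512]  R=[61/128; 31/64; 1/2; 1]  => 487/1024
val_12 [BRRBBBBRRBBR]  L=[0; 1/4; 3/8; 7/16; 15/32; 121/256; 243/512]  R=[487/1024; 61/128; 31/64; 1/2; 1]  => 973/2048
val_13 [BRRBBBBRRBBRR]  L=[0; 1/4; 3/8; 7/16; 15/32; 121/256; 243/512]  R=[973/2048; 487/1024; 61/128; 31/64; 1/2; 1]  => 1945/4096
val_14 [BRRBBBBRRBBRRR]  L=[0; 1/4; 3/8; 7/16; 15/32; 121/256; 243/512]  R=[1945/4096; 973/2048; 487/1024; 61/128; 31/64; 1/2; 1]  => 3889/8192

3889/8192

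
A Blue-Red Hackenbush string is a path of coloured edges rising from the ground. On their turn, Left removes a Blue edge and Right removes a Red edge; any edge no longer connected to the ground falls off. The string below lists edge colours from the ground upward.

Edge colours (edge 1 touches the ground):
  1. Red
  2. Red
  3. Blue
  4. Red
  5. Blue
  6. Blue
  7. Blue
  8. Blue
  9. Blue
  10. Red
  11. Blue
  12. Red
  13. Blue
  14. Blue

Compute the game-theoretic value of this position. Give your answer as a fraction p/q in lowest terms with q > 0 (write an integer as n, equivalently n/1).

-6185/4096

edge 1 of 14 (Red): { — | 0 } = -1
edge 2 of 14 (Red): { — | -1 0 } = -2
edge 3 of 14 (Blue): { -2 | -1 0 } = -3/2
edge 4 of 14 (Red): { -2 | -3/2 -1 0 } = -7/4
edge 5 of 14 (Blue): { -2 -7/4 | -3/2 -1 0 } = -13/8
edge 6 of 14 (Blue): { -2 -7/4 -13/8 | -3/2 -1 0 } = -25/16
edge 7 of 14 (Blue): { -2 -7/4 -13/8 -25/16 | -3/2 -1 0 } = -49/32
edge 8 of 14 (Blue): { -2 -7/4 -13/8 -25/16 -49/32 | -3/2 -1 0 } = -97/64
edge 9 of 14 (Blue): { -2 -7/4 -13/8 -25/16 -49/32 -97/64 | -3/2 -1 0 } = -193/128
edge 10 of 14 (Red): { -2 -7/4 -13/8 -25/16 -49/32 -97/64 | -193/128 -3/2 -1 0 } = -387/256
edge 11 of 14 (Blue): { -2 -7/4 -13/8 -25/16 -49/32 -97/64 -387/256 | -193/128 -3/2 -1 0 } = -773/512
edge 12 of 14 (Red): { -2 -7/4 -13/8 -25/16 -49/32 -97/64 -387/256 | -773/512 -193/128 -3/2 -1 0 } = -1547/1024
edge 13 of 14 (Blue): { -2 -7/4 -13/8 -25/16 -49/32 -97/64 -387/256 -1547/1024 | -773/512 -193/128 -3/2 -1 0 } = -3093/2048
edge 14 of 14 (Blue): { -2 -7/4 -13/8 -25/16 -49/32 -97/64 -387/256 -1547/1024 -3093/2048 | -773/512 -193/128 -3/2 -1 0 } = -6185/4096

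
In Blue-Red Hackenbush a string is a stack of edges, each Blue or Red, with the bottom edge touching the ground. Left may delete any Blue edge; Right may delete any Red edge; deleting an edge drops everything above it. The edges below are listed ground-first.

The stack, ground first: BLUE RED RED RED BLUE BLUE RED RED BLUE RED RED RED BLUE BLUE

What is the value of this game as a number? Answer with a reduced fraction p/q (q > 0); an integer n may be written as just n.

1607/8192

Prefix values for BLUE RED RED RED BLUE BLUE RED RED BLUE RED RED RED BLUE BLUE via {L|R} + simplicity:
G(B) = { 0 |  } ⇒ 1
G(BR) = { 0 | 1 } ⇒ 1/2
G(BRR) = { 0 | 1/2,1 } ⇒ 1/4
G(BRRR) = { 0 | 1/4,1/2,1 } ⇒ 1/8
G(BRRRB) = { 0,1/8 | 1/4,1/2,1 } ⇒ 3/16
G(BRRRBB) = { 0,1/8,3/16 | 1/4,1/2,1 } ⇒ 7/32
G(BRRRBBR) = { 0,1/8,3/16 | 7/32,1/4,1/2,1 } ⇒ 13/64
G(BRRRBBRR) = { 0,1/8,3/16 | 13/64,7/32,1/4,1/2,1 } ⇒ 25/128
G(BRRRBBRRB) = { 0,1/8,3/16,25/128 | 13/64,7/32,1/4,1/2,1 } ⇒ 51/256
G(BRRRBBRRBR) = { 0,1/8,3/16,25/128 | 51/256,13/64,7/32,1/4,1/2,1 } ⇒ 101/512
G(BRRRBBRRBRR) = { 0,1/8,3/16,25/128 | 101/512,51/256,13/64,7/32,1/4,1/2,1 } ⇒ 201/1024
G(BRRRBBRRBRRR) = { 0,1/8,3/16,25/128 | 201/1024,101/512,51/256,13/64,7/32,1/4,1/2,1 } ⇒ 401/2048
G(BRRRBBRRBRRRB) = { 0,1/8,3/16,25/128,401/2048 | 201/1024,101/512,51/256,13/64,7/32,1/4,1/2,1 } ⇒ 803/4096
G(BRRRBBRRBRRRBB) = { 0,1/8,3/16,25/128,401/2048,803/4096 | 201/1024,101/512,51/256,13/64,7/32,1/4,1/2,1 } ⇒ 1607/8192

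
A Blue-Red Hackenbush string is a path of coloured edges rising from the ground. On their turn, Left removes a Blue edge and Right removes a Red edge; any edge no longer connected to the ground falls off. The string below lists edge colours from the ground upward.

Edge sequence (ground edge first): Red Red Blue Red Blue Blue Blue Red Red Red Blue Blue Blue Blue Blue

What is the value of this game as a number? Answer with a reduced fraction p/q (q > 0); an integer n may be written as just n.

v(R) = { · | 0 } -> -1
v(RR) = { · | -1, 0 } -> -2
v(RRB) = { -2 | -1, 0 } -> -3/2
v(RRBR) = { -2 | -3/2, -1, 0 } -> -7/4
v(RRBRB) = { -2, -7/4 | -3/2, -1, 0 } -> -13/8
v(RRBRBB) = { -2, -7/4, -13/8 | -3/2, -1, 0 } -> -25/16
v(RRBRBBB) = { -2, -7/4, -13/8, -25/16 | -3/2, -1, 0 } -> -49/32
v(RRBRBBBR) = { -2, -7/4, -13/8, -25/16 | -49/32, -3/2, -1, 0 } -> -99/64
v(RRBRBBBRR) = { -2, -7/4, -13/8, -25/16 | -99/64, -49/32, -3/2, -1, 0 } -> -199/128
v(RRBRBBBRRR) = { -2, -7/4, -13/8, -25/16 | -199/128, -99/64, -49/32, -3/2, -1, 0 } -> -399/256
v(RRBRBBBRRRB) = { -2, -7/4, -13/8, -25/16, -399/256 | -199/128, -99/64, -49/32, -3/2, -1, 0 } -> -797/512
v(RRBRBBBRRRBB) = { -2, -7/4, -13/8, -25/16, -399/256, -797/512 | -199/128, -99/64, -49/32, -3/2, -1, 0 } -> -1593/1024
v(RRBRBBBRRRBBB) = { -2, -7/4, -13/8, -25/16, -399/256, -797/512, -1593/1024 | -199/128, -99/64, -49/32, -3/2, -1, 0 } -> -3185/2048
v(RRBRBBBRRRBBBB) = { -2, -7/4, -13/8, -25/16, -399/256, -797/512, -1593/1024, -3185/2048 | -199/128, -99/64, -49/32, -3/2, -1, 0 } -> -6369/4096
v(RRBRBBBRRRBBBBB) = { -2, -7/4, -13/8, -25/16, -399/256, -797/512, -1593/1024, -3185/2048, -6369/4096 | -199/128, -99/64, -49/32, -3/2, -1, 0 } -> -12737/8192

-12737/8192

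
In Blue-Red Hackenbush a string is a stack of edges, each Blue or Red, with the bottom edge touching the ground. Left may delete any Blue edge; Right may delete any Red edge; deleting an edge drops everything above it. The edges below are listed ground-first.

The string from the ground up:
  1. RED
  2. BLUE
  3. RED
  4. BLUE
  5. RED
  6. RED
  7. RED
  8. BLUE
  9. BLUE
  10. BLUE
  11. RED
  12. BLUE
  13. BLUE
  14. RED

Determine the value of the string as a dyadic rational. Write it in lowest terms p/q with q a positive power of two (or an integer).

-5907/8192

v(R) = { none | 0 } = -1
v(RB) = { -1 | 0 } = -1/2
v(RBR) = { -1 | -1/2, 0 } = -3/4
v(RBRB) = { -1, -3/4 | -1/2, 0 } = -5/8
v(RBRBR) = { -1, -3/4 | -5/8, -1/2, 0 } = -11/16
v(RBRBRR) = { -1, -3/4 | -11/16, -5/8, -1/2, 0 } = -23/32
v(RBRBRRR) = { -1, -3/4 | -23/32, -11/16, -5/8, -1/2, 0 } = -47/64
v(RBRBRRRB) = { -1, -3/4, -47/64 | -23/32, -11/16, -5/8, -1/2, 0 } = -93/128
v(RBRBRRRBB) = { -1, -3/4, -47/64, -93/128 | -23/32, -11/16, -5/8, -1/2, 0 } = -185/256
v(RBRBRRRBBB) = { -1, -3/4, -47/64, -93/128, -185/256 | -23/32, -11/16, -5/8, -1/2, 0 } = -369/512
v(RBRBRRRBBBR) = { -1, -3/4, -47/64, -93/128, -185/256 | -369/512, -23/32, -11/16, -5/8, -1/2, 0 } = -739/1024
v(RBRBRRRBBBRB) = { -1, -3/4, -47/64, -93/128, -185/256, -739/1024 | -369/512, -23/32, -11/16, -5/8, -1/2, 0 } = -1477/2048
v(RBRBRRRBBBRBB) = { -1, -3/4, -47/64, -93/128, -185/256, -739/1024, -1477/2048 | -369/512, -23/32, -11/16, -5/8, -1/2, 0 } = -2953/4096
v(RBRBRRRBBBRBBR) = { -1, -3/4, -47/64, -93/128, -185/256, -739/1024, -1477/2048 | -2953/4096, -369/512, -23/32, -11/16, -5/8, -1/2, 0 } = -5907/8192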